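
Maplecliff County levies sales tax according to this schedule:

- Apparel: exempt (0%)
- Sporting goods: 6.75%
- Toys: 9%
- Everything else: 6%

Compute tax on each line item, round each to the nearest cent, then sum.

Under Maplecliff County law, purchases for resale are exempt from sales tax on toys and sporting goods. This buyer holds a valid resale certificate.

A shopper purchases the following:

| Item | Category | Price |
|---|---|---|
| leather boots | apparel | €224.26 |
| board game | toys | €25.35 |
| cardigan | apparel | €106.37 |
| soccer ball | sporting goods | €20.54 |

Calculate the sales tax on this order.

Leather boots €224.26: apparel → 0% → €0.00
Board game €25.35: toys, buyer-exempt → 0% → €0.00
Cardigan €106.37: apparel → 0% → €0.00
Soccer ball €20.54: sporting goods, buyer-exempt → 0% → €0.00
Total tax = €0.00

€0.00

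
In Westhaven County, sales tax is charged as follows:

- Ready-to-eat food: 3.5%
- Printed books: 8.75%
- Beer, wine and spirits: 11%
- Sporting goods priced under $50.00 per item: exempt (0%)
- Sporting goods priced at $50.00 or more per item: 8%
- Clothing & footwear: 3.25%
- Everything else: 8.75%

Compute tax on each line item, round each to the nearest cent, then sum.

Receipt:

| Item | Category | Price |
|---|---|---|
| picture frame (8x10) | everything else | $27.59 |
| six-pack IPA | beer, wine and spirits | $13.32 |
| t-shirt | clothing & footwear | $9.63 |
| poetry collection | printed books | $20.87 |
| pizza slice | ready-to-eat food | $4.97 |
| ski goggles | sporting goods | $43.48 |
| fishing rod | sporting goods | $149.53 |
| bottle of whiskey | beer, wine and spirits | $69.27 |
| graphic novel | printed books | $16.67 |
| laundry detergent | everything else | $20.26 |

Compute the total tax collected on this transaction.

Picture frame (8x10) $27.59: everything else → 8.75% → $2.41
Six-pack IPA $13.32: beer, wine and spirits → 11% → $1.47
T-shirt $9.63: clothing & footwear → 3.25% → $0.31
Poetry collection $20.87: printed books → 8.75% → $1.83
Pizza slice $4.97: ready-to-eat food → 3.5% → $0.17
Ski goggles $43.48: sporting goods, under $50.00 → 0% → $0.00
Fishing rod $149.53: sporting goods, $50.00 or more → 8% → $11.96
Bottle of whiskey $69.27: beer, wine and spirits → 11% → $7.62
Graphic novel $16.67: printed books → 8.75% → $1.46
Laundry detergent $20.26: everything else → 8.75% → $1.77
Total tax = $2.41 + $1.47 + $0.31 + $1.83 + $0.17 + $11.96 + $7.62 + $1.46 + $1.77 = $29.00

$29.00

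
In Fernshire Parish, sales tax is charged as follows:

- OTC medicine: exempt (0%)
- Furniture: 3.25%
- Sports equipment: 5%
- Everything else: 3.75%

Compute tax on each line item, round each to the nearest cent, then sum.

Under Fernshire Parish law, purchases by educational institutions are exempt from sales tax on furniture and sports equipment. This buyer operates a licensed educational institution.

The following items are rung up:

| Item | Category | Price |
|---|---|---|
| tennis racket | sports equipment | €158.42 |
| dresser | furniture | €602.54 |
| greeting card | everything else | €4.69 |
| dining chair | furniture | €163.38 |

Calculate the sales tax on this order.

Tennis racket €158.42: sports equipment, buyer-exempt → 0% → €0.00
Dresser €602.54: furniture, buyer-exempt → 0% → €0.00
Greeting card €4.69: everything else → 3.75% → €0.18
Dining chair €163.38: furniture, buyer-exempt → 0% → €0.00
Total tax = €0.18

€0.18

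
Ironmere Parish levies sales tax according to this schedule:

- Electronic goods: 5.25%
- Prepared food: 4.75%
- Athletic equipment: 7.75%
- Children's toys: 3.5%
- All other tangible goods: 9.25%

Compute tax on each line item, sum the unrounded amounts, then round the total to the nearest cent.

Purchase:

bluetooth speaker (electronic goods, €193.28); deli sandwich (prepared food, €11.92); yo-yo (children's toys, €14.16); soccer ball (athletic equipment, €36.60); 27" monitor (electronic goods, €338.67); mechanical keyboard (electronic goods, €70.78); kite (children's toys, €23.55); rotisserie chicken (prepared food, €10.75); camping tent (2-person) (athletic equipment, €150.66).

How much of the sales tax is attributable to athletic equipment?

€14.51

Soccer ball €36.60: athletic equipment → 7.75% → €2.8365
Camping tent (2-person) €150.66: athletic equipment → 7.75% → €11.67615
Tax on athletic equipment: unrounded sum = €14.51265 → €14.51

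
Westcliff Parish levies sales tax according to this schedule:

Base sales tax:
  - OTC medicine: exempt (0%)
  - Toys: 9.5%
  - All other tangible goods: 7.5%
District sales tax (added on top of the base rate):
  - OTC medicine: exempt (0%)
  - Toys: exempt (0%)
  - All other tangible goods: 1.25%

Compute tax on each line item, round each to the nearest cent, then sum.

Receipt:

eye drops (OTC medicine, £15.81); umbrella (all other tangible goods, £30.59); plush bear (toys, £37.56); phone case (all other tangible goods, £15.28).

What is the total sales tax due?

£7.59

Eye drops £15.81: OTC medicine → 0% + 0% district = 0% → £0.00
Umbrella £30.59: all other tangible goods → 7.5% + 1.25% district = 8.75% → £2.68
Plush bear £37.56: toys → 9.5% + 0% district = 9.5% → £3.57
Phone case £15.28: all other tangible goods → 7.5% + 1.25% district = 8.75% → £1.34
Total tax = £2.68 + £3.57 + £1.34 = £7.59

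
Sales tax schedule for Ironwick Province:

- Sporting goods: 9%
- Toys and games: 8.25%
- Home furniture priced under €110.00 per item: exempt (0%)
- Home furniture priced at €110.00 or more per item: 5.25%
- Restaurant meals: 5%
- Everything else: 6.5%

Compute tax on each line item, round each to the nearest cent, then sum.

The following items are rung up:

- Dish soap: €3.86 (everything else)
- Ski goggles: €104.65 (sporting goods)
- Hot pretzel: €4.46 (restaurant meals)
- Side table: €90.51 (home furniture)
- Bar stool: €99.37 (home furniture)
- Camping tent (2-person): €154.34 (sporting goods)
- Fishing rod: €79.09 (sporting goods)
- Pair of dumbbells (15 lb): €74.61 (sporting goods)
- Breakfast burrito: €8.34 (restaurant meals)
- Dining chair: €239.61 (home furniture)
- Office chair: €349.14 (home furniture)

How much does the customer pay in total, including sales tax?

Dish soap €3.86: everything else → 6.5% → €0.25
Ski goggles €104.65: sporting goods → 9% → €9.42
Hot pretzel €4.46: restaurant meals → 5% → €0.22
Side table €90.51: home furniture, under €110.00 → 0% → €0.00
Bar stool €99.37: home furniture, under €110.00 → 0% → €0.00
Camping tent (2-person) €154.34: sporting goods → 9% → €13.89
Fishing rod €79.09: sporting goods → 9% → €7.12
Pair of dumbbells (15 lb) €74.61: sporting goods → 9% → €6.71
Breakfast burrito €8.34: restaurant meals → 5% → €0.42
Dining chair €239.61: home furniture, €110.00 or more → 5.25% → €12.58
Office chair €349.14: home furniture, €110.00 or more → 5.25% → €18.33
Subtotal = €1207.98; tax = €68.94; total due = €1276.92

€1276.92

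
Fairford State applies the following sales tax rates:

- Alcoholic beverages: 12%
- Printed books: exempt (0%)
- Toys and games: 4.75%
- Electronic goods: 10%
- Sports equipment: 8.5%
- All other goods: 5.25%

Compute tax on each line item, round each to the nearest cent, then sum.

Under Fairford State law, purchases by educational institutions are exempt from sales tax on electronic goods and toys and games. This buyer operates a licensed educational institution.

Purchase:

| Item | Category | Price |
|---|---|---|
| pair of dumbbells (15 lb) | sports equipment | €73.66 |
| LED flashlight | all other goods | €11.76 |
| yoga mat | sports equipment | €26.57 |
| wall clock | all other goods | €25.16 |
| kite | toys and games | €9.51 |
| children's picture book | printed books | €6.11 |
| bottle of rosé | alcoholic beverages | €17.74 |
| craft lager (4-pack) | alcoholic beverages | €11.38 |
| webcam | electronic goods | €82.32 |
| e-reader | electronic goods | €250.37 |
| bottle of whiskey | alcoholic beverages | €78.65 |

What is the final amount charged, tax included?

€616.63

Pair of dumbbells (15 lb) €73.66: sports equipment → 8.5% → €6.26
LED flashlight €11.76: all other goods → 5.25% → €0.62
Yoga mat €26.57: sports equipment → 8.5% → €2.26
Wall clock €25.16: all other goods → 5.25% → €1.32
Kite €9.51: toys and games, buyer-exempt → 0% → €0.00
Children's picture book €6.11: printed books → 0% → €0.00
Bottle of rosé €17.74: alcoholic beverages → 12% → €2.13
Craft lager (4-pack) €11.38: alcoholic beverages → 12% → €1.37
Webcam €82.32: electronic goods, buyer-exempt → 0% → €0.00
E-reader €250.37: electronic goods, buyer-exempt → 0% → €0.00
Bottle of whiskey €78.65: alcoholic beverages → 12% → €9.44
Subtotal = €593.23; tax = €23.40; total due = €616.63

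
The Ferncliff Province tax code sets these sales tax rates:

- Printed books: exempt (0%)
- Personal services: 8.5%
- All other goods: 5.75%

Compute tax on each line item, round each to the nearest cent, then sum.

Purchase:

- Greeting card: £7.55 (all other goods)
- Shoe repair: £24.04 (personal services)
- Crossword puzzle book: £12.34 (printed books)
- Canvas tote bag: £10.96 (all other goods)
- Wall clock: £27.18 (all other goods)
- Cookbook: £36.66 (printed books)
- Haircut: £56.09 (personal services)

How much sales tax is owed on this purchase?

Greeting card £7.55: all other goods → 5.75% → £0.43
Shoe repair £24.04: personal services → 8.5% → £2.04
Crossword puzzle book £12.34: printed books → 0% → £0.00
Canvas tote bag £10.96: all other goods → 5.75% → £0.63
Wall clock £27.18: all other goods → 5.75% → £1.56
Cookbook £36.66: printed books → 0% → £0.00
Haircut £56.09: personal services → 8.5% → £4.77
Total tax = £0.43 + £2.04 + £0.63 + £1.56 + £4.77 = £9.43

£9.43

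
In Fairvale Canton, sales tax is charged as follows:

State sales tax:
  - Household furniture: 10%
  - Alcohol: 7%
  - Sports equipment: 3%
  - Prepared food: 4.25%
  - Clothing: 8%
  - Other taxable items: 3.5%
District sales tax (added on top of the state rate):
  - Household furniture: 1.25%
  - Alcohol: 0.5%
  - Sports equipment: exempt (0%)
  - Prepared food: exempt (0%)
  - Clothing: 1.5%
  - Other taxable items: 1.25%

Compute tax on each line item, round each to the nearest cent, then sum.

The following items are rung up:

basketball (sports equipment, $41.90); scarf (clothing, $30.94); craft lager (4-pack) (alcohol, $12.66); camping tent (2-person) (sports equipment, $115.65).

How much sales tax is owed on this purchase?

$8.62

Basketball $41.90: sports equipment → 3% + 0% district = 3% → $1.26
Scarf $30.94: clothing → 8% + 1.5% district = 9.5% → $2.94
Craft lager (4-pack) $12.66: alcohol → 7% + 0.5% district = 7.5% → $0.95
Camping tent (2-person) $115.65: sports equipment → 3% + 0% district = 3% → $3.47
Total tax = $1.26 + $2.94 + $0.95 + $3.47 = $8.62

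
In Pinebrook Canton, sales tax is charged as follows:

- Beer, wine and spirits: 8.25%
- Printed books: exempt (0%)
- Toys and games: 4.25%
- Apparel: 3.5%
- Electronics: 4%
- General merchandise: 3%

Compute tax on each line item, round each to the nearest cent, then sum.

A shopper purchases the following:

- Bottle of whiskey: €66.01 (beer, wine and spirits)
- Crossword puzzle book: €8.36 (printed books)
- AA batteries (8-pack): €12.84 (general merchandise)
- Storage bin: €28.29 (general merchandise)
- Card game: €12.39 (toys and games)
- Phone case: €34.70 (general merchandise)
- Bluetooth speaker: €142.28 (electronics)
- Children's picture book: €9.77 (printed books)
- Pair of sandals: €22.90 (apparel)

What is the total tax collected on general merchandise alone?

AA batteries (8-pack) €12.84: general merchandise → 3% → €0.39
Storage bin €28.29: general merchandise → 3% → €0.85
Phone case €34.70: general merchandise → 3% → €1.04
Tax on general merchandise = €0.39 + €0.85 + €1.04 = €2.28

€2.28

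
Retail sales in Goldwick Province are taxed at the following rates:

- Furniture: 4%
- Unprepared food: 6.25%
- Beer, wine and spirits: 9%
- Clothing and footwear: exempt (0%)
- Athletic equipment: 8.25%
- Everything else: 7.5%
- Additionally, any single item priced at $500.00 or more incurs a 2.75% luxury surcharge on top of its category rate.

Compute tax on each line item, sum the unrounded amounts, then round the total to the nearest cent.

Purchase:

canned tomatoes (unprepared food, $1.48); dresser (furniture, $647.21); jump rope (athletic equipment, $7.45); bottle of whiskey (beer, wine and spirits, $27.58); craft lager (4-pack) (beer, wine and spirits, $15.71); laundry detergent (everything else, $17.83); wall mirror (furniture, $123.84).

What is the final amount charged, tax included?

Canned tomatoes $1.48: unprepared food → 6.25% → $0.0925
Dresser $647.21: furniture → 4% + 2.75% surcharge = 6.75% → $43.686675
Jump rope $7.45: athletic equipment → 8.25% → $0.614625
Bottle of whiskey $27.58: beer, wine and spirits → 9% → $2.4822
Craft lager (4-pack) $15.71: beer, wine and spirits → 9% → $1.4139
Laundry detergent $17.83: everything else → 7.5% → $1.33725
Wall mirror $123.84: furniture → 4% → $4.9536
Subtotal = $841.10; unrounded tax = $54.58075 → $54.58; total due = $895.68

$895.68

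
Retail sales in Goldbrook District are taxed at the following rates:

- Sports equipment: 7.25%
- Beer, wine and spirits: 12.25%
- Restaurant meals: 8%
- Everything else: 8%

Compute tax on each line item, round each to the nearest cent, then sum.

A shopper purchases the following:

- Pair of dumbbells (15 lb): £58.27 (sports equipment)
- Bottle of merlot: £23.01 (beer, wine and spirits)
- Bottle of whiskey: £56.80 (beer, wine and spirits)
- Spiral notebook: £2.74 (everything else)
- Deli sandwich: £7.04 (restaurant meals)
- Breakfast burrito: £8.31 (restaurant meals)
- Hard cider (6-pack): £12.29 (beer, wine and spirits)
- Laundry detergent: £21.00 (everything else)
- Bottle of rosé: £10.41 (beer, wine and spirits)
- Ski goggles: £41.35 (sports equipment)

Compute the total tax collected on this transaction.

£22.91

Pair of dumbbells (15 lb) £58.27: sports equipment → 7.25% → £4.22
Bottle of merlot £23.01: beer, wine and spirits → 12.25% → £2.82
Bottle of whiskey £56.80: beer, wine and spirits → 12.25% → £6.96
Spiral notebook £2.74: everything else → 8% → £0.22
Deli sandwich £7.04: restaurant meals → 8% → £0.56
Breakfast burrito £8.31: restaurant meals → 8% → £0.66
Hard cider (6-pack) £12.29: beer, wine and spirits → 12.25% → £1.51
Laundry detergent £21.00: everything else → 8% → £1.68
Bottle of rosé £10.41: beer, wine and spirits → 12.25% → £1.28
Ski goggles £41.35: sports equipment → 7.25% → £3.00
Total tax = £4.22 + £2.82 + £6.96 + £0.22 + £0.56 + £0.66 + £1.51 + £1.68 + £1.28 + £3.00 = £22.91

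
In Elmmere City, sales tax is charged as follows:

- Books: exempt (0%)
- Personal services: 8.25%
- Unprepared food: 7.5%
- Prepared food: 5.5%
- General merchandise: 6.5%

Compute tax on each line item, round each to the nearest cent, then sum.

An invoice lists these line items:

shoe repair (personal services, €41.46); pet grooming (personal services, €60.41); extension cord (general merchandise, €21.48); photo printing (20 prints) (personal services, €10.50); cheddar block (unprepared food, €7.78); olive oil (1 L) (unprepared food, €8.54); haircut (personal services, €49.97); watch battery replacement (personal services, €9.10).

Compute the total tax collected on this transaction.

Shoe repair €41.46: personal services → 8.25% → €3.42
Pet grooming €60.41: personal services → 8.25% → €4.98
Extension cord €21.48: general merchandise → 6.5% → €1.40
Photo printing (20 prints) €10.50: personal services → 8.25% → €0.87
Cheddar block €7.78: unprepared food → 7.5% → €0.58
Olive oil (1 L) €8.54: unprepared food → 7.5% → €0.64
Haircut €49.97: personal services → 8.25% → €4.12
Watch battery replacement €9.10: personal services → 8.25% → €0.75
Total tax = €3.42 + €4.98 + €1.40 + €0.87 + €0.58 + €0.64 + €4.12 + €0.75 = €16.76

€16.76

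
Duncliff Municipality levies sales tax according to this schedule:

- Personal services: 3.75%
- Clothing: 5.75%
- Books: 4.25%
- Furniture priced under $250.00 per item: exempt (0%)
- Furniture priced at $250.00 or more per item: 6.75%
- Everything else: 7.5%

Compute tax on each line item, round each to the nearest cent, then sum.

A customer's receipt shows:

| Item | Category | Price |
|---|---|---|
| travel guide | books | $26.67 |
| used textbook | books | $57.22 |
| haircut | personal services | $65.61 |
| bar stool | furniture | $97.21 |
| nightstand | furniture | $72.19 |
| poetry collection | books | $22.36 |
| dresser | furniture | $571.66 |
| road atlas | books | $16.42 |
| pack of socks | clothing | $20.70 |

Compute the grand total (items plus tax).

Travel guide $26.67: books → 4.25% → $1.13
Used textbook $57.22: books → 4.25% → $2.43
Haircut $65.61: personal services → 3.75% → $2.46
Bar stool $97.21: furniture, under $250.00 → 0% → $0.00
Nightstand $72.19: furniture, under $250.00 → 0% → $0.00
Poetry collection $22.36: books → 4.25% → $0.95
Dresser $571.66: furniture, $250.00 or more → 6.75% → $38.59
Road atlas $16.42: books → 4.25% → $0.70
Pack of socks $20.70: clothing → 5.75% → $1.19
Subtotal = $950.04; tax = $47.45; total due = $997.49

$997.49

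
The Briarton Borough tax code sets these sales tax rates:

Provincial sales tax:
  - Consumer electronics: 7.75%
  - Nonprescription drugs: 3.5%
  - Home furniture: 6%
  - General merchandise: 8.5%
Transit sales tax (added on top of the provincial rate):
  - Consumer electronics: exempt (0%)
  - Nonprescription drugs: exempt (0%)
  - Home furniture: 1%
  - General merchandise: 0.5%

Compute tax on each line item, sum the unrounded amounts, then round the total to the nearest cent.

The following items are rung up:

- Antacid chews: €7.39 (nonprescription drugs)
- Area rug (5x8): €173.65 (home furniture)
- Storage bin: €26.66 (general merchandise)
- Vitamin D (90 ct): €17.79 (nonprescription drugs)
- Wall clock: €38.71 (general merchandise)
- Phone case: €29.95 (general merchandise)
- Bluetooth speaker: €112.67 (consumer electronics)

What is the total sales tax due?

€30.35

Antacid chews €7.39: nonprescription drugs → 3.5% + 0% transit = 3.5% → €0.25865
Area rug (5x8) €173.65: home furniture → 6% + 1% transit = 7% → €12.1555
Storage bin €26.66: general merchandise → 8.5% + 0.5% transit = 9% → €2.3994
Vitamin D (90 ct) €17.79: nonprescription drugs → 3.5% + 0% transit = 3.5% → €0.62265
Wall clock €38.71: general merchandise → 8.5% + 0.5% transit = 9% → €3.4839
Phone case €29.95: general merchandise → 8.5% + 0.5% transit = 9% → €2.6955
Bluetooth speaker €112.67: consumer electronics → 7.75% + 0% transit = 7.75% → €8.731925
Unrounded tax sum = €30.347525 → €30.35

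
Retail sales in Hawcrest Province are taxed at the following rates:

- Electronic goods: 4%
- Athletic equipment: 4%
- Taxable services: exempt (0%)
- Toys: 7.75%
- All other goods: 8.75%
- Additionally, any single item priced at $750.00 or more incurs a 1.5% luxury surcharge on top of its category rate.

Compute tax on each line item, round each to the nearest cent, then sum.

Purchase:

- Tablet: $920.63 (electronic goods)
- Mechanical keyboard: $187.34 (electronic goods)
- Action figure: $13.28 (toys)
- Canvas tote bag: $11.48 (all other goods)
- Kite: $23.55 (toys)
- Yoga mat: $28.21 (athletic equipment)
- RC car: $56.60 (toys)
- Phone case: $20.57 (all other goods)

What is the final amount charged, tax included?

Tablet $920.63: electronic goods → 4% + 1.5% surcharge = 5.5% → $50.63
Mechanical keyboard $187.34: electronic goods → 4% → $7.49
Action figure $13.28: toys → 7.75% → $1.03
Canvas tote bag $11.48: all other goods → 8.75% → $1.00
Kite $23.55: toys → 7.75% → $1.83
Yoga mat $28.21: athletic equipment → 4% → $1.13
RC car $56.60: toys → 7.75% → $4.39
Phone case $20.57: all other goods → 8.75% → $1.80
Subtotal = $1261.66; tax = $69.30; total due = $1330.96

$1330.96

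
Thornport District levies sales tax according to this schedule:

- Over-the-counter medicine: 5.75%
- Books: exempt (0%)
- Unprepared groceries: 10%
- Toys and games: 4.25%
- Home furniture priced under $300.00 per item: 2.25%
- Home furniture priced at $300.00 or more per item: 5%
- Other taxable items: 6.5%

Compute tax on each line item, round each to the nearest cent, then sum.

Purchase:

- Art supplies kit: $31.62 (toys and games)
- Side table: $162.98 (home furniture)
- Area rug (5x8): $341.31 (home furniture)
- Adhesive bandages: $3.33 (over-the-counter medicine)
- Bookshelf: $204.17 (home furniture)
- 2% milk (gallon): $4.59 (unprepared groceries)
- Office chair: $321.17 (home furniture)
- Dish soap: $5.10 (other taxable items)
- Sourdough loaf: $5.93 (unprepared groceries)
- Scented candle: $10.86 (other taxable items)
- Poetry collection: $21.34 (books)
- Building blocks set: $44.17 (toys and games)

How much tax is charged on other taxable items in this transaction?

$1.04

Dish soap $5.10: other taxable items → 6.5% → $0.33
Scented candle $10.86: other taxable items → 6.5% → $0.71
Tax on other taxable items = $0.33 + $0.71 = $1.04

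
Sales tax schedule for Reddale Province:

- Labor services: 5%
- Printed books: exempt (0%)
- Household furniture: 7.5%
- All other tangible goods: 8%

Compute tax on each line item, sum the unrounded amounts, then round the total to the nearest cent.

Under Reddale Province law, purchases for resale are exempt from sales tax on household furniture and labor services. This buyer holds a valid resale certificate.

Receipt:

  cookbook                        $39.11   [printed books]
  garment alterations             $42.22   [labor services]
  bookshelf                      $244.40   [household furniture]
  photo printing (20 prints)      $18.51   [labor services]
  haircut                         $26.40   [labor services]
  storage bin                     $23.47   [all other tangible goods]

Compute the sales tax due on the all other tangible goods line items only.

Storage bin $23.47: all other tangible goods → 8% → $1.8776
Tax on all other tangible goods: unrounded sum = $1.8776 → $1.88

$1.88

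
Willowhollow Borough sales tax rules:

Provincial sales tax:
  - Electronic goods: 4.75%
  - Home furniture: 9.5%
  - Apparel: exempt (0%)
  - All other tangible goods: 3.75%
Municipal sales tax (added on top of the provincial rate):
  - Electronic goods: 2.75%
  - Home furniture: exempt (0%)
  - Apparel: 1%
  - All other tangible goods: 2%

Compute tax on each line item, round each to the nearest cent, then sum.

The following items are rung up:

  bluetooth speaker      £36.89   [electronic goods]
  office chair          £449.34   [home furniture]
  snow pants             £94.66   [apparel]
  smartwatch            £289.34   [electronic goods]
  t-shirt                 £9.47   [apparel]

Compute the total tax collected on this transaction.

Bluetooth speaker £36.89: electronic goods → 4.75% + 2.75% municipal = 7.5% → £2.77
Office chair £449.34: home furniture → 9.5% + 0% municipal = 9.5% → £42.69
Snow pants £94.66: apparel → 0% + 1% municipal = 1% → £0.95
Smartwatch £289.34: electronic goods → 4.75% + 2.75% municipal = 7.5% → £21.70
T-shirt £9.47: apparel → 0% + 1% municipal = 1% → £0.09
Total tax = £2.77 + £42.69 + £0.95 + £21.70 + £0.09 = £68.20

£68.20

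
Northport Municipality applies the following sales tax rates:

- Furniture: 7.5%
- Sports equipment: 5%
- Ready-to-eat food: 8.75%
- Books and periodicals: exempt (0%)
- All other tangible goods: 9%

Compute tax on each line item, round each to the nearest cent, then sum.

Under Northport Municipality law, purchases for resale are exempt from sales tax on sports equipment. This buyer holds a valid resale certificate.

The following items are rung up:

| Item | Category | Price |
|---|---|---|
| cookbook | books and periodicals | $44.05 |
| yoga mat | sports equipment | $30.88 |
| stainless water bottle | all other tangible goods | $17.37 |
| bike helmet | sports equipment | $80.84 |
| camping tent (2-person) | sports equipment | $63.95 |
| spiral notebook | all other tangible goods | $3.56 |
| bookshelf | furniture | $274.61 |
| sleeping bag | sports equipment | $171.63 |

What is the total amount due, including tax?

$709.37

Cookbook $44.05: books and periodicals → 0% → $0.00
Yoga mat $30.88: sports equipment, buyer-exempt → 0% → $0.00
Stainless water bottle $17.37: all other tangible goods → 9% → $1.56
Bike helmet $80.84: sports equipment, buyer-exempt → 0% → $0.00
Camping tent (2-person) $63.95: sports equipment, buyer-exempt → 0% → $0.00
Spiral notebook $3.56: all other tangible goods → 9% → $0.32
Bookshelf $274.61: furniture → 7.5% → $20.60
Sleeping bag $171.63: sports equipment, buyer-exempt → 0% → $0.00
Subtotal = $686.89; tax = $22.48; total due = $709.37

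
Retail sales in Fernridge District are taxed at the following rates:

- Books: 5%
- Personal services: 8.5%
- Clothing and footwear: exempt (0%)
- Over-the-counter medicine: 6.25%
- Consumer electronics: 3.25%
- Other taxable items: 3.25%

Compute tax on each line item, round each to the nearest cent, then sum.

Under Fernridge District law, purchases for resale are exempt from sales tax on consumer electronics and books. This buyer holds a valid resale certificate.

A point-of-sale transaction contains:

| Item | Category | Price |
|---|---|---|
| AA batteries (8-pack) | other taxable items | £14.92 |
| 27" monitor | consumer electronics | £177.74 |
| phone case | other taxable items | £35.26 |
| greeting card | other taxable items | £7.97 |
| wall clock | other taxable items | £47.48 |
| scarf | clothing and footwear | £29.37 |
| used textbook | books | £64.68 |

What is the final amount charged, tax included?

£380.85

AA batteries (8-pack) £14.92: other taxable items → 3.25% → £0.48
27" monitor £177.74: consumer electronics, buyer-exempt → 0% → £0.00
Phone case £35.26: other taxable items → 3.25% → £1.15
Greeting card £7.97: other taxable items → 3.25% → £0.26
Wall clock £47.48: other taxable items → 3.25% → £1.54
Scarf £29.37: clothing and footwear → 0% → £0.00
Used textbook £64.68: books, buyer-exempt → 0% → £0.00
Subtotal = £377.42; tax = £3.43; total due = £380.85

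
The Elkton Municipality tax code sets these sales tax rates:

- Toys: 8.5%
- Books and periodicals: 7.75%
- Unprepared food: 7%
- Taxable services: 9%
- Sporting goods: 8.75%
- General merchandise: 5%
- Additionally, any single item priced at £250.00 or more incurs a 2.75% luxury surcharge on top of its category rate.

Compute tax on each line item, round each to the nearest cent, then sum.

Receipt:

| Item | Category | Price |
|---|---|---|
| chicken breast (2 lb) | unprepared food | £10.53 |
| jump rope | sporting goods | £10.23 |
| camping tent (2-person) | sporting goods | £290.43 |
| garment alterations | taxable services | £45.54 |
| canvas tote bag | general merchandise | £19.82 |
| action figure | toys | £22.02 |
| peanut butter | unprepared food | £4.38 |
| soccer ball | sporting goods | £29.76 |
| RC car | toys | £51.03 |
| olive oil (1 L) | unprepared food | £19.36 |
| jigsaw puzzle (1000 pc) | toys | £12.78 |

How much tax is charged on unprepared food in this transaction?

Chicken breast (2 lb) £10.53: unprepared food → 7% → £0.74
Peanut butter £4.38: unprepared food → 7% → £0.31
Olive oil (1 L) £19.36: unprepared food → 7% → £1.36
Tax on unprepared food = £0.74 + £0.31 + £1.36 = £2.41

£2.41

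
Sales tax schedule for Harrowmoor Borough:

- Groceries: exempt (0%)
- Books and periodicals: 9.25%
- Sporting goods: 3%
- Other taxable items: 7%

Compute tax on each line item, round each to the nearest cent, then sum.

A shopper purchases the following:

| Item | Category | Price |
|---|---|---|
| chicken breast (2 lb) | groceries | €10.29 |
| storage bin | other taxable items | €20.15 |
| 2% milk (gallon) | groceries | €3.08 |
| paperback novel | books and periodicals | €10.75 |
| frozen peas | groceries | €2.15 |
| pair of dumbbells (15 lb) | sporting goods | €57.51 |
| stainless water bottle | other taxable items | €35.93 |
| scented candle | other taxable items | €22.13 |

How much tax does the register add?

Chicken breast (2 lb) €10.29: groceries → 0% → €0.00
Storage bin €20.15: other taxable items → 7% → €1.41
2% milk (gallon) €3.08: groceries → 0% → €0.00
Paperback novel €10.75: books and periodicals → 9.25% → €0.99
Frozen peas €2.15: groceries → 0% → €0.00
Pair of dumbbells (15 lb) €57.51: sporting goods → 3% → €1.73
Stainless water bottle €35.93: other taxable items → 7% → €2.52
Scented candle €22.13: other taxable items → 7% → €1.55
Total tax = €1.41 + €0.99 + €1.73 + €2.52 + €1.55 = €8.20

€8.20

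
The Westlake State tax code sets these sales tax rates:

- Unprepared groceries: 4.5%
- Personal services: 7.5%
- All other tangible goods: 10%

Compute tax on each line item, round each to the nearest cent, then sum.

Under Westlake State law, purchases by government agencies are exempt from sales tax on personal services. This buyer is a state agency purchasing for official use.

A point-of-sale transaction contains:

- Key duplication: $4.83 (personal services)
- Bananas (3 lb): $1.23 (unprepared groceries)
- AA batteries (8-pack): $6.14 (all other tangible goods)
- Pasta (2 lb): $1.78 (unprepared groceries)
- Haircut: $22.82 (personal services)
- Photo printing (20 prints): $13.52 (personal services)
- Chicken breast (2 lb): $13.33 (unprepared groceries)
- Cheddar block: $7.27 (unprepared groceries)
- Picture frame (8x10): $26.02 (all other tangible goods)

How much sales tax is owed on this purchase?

Key duplication $4.83: personal services, buyer-exempt → 0% → $0.00
Bananas (3 lb) $1.23: unprepared groceries → 4.5% → $0.06
AA batteries (8-pack) $6.14: all other tangible goods → 10% → $0.61
Pasta (2 lb) $1.78: unprepared groceries → 4.5% → $0.08
Haircut $22.82: personal services, buyer-exempt → 0% → $0.00
Photo printing (20 prints) $13.52: personal services, buyer-exempt → 0% → $0.00
Chicken breast (2 lb) $13.33: unprepared groceries → 4.5% → $0.60
Cheddar block $7.27: unprepared groceries → 4.5% → $0.33
Picture frame (8x10) $26.02: all other tangible goods → 10% → $2.60
Total tax = $0.06 + $0.61 + $0.08 + $0.60 + $0.33 + $2.60 = $4.28

$4.28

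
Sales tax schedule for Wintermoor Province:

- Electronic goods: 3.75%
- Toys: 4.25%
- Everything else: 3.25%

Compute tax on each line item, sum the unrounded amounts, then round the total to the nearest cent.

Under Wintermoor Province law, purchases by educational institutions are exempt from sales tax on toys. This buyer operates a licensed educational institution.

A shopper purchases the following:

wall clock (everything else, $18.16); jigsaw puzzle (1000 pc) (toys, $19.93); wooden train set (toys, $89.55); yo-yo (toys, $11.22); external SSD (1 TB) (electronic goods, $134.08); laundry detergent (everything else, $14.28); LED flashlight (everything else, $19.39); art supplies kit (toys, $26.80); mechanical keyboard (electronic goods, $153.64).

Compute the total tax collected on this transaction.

Wall clock $18.16: everything else → 3.25% → $0.5902
Jigsaw puzzle (1000 pc) $19.93: toys, buyer-exempt → 0% → $0.00
Wooden train set $89.55: toys, buyer-exempt → 0% → $0.00
Yo-yo $11.22: toys, buyer-exempt → 0% → $0.00
External SSD (1 TB) $134.08: electronic goods → 3.75% → $5.028
Laundry detergent $14.28: everything else → 3.25% → $0.4641
LED flashlight $19.39: everything else → 3.25% → $0.630175
Art supplies kit $26.80: toys, buyer-exempt → 0% → $0.00
Mechanical keyboard $153.64: electronic goods → 3.75% → $5.7615
Unrounded tax sum = $12.473975 → $12.47

$12.47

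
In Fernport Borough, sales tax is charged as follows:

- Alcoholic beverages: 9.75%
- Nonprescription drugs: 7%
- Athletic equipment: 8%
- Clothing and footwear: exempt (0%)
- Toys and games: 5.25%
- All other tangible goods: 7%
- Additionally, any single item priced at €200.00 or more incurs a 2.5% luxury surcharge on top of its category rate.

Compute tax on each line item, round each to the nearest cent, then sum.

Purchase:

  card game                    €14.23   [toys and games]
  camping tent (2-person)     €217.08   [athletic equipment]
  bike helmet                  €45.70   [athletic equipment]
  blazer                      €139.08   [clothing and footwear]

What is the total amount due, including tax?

Card game €14.23: toys and games → 5.25% → €0.75
Camping tent (2-person) €217.08: athletic equipment → 8% + 2.5% surcharge = 10.5% → €22.79
Bike helmet €45.70: athletic equipment → 8% → €3.66
Blazer €139.08: clothing and footwear → 0% → €0.00
Subtotal = €416.09; tax = €27.20; total due = €443.29

€443.29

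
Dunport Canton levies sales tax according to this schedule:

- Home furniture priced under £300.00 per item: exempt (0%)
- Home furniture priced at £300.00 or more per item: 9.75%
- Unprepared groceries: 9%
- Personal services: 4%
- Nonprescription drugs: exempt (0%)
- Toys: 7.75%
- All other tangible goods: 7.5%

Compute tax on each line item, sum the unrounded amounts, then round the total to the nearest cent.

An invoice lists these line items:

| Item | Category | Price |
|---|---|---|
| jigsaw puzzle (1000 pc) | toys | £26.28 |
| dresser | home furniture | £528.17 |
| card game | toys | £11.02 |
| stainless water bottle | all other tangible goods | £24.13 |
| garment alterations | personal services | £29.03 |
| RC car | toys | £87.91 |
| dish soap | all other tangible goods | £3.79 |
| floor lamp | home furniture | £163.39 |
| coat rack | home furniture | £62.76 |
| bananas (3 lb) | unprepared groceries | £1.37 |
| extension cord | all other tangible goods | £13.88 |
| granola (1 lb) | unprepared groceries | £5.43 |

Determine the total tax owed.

Jigsaw puzzle (1000 pc) £26.28: toys → 7.75% → £2.0367
Dresser £528.17: home furniture, £300.00 or more → 9.75% → £51.496575
Card game £11.02: toys → 7.75% → £0.85405
Stainless water bottle £24.13: all other tangible goods → 7.5% → £1.80975
Garment alterations £29.03: personal services → 4% → £1.1612
RC car £87.91: toys → 7.75% → £6.813025
Dish soap £3.79: all other tangible goods → 7.5% → £0.28425
Floor lamp £163.39: home furniture, under £300.00 → 0% → £0.00
Coat rack £62.76: home furniture, under £300.00 → 0% → £0.00
Bananas (3 lb) £1.37: unprepared groceries → 9% → £0.1233
Extension cord £13.88: all other tangible goods → 7.5% → £1.041
Granola (1 lb) £5.43: unprepared groceries → 9% → £0.4887
Unrounded tax sum = £66.10855 → £66.11

£66.11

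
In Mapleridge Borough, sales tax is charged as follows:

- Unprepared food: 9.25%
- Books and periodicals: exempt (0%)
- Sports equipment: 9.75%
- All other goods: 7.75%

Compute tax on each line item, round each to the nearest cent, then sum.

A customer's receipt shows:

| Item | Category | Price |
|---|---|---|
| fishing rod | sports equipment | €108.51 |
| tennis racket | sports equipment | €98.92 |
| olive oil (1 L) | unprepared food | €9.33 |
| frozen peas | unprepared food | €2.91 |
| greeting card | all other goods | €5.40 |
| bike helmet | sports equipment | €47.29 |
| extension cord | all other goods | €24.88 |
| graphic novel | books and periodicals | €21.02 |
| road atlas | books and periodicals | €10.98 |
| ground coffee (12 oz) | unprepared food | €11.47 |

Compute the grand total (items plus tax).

Fishing rod €108.51: sports equipment → 9.75% → €10.58
Tennis racket €98.92: sports equipment → 9.75% → €9.64
Olive oil (1 L) €9.33: unprepared food → 9.25% → €0.86
Frozen peas €2.91: unprepared food → 9.25% → €0.27
Greeting card €5.40: all other goods → 7.75% → €0.42
Bike helmet €47.29: sports equipment → 9.75% → €4.61
Extension cord €24.88: all other goods → 7.75% → €1.93
Graphic novel €21.02: books and periodicals → 0% → €0.00
Road atlas €10.98: books and periodicals → 0% → €0.00
Ground coffee (12 oz) €11.47: unprepared food → 9.25% → €1.06
Subtotal = €340.71; tax = €29.37; total due = €370.08

€370.08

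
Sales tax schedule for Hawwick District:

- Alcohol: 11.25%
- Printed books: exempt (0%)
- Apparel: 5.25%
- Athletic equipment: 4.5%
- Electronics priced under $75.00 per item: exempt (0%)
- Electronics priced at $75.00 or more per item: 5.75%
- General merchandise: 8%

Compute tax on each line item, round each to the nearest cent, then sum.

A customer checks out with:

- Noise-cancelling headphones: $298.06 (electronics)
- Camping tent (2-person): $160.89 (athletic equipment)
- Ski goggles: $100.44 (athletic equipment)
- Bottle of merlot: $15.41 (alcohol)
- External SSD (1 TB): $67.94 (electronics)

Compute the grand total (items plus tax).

$673.37

Noise-cancelling headphones $298.06: electronics, $75.00 or more → 5.75% → $17.14
Camping tent (2-person) $160.89: athletic equipment → 4.5% → $7.24
Ski goggles $100.44: athletic equipment → 4.5% → $4.52
Bottle of merlot $15.41: alcohol → 11.25% → $1.73
External SSD (1 TB) $67.94: electronics, under $75.00 → 0% → $0.00
Subtotal = $642.74; tax = $30.63; total due = $673.37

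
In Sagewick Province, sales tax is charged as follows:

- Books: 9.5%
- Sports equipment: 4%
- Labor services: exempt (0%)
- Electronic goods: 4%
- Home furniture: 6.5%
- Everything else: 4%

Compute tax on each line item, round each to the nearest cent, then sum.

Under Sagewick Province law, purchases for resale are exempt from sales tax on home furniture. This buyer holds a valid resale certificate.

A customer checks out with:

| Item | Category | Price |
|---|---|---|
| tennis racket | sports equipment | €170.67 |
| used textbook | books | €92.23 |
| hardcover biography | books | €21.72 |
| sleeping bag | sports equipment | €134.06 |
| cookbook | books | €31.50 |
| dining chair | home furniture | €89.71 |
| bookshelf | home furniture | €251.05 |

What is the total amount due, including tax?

Tennis racket €170.67: sports equipment → 4% → €6.83
Used textbook €92.23: books → 9.5% → €8.76
Hardcover biography €21.72: books → 9.5% → €2.06
Sleeping bag €134.06: sports equipment → 4% → €5.36
Cookbook €31.50: books → 9.5% → €2.99
Dining chair €89.71: home furniture, buyer-exempt → 0% → €0.00
Bookshelf €251.05: home furniture, buyer-exempt → 0% → €0.00
Subtotal = €790.94; tax = €26.00; total due = €816.94

€816.94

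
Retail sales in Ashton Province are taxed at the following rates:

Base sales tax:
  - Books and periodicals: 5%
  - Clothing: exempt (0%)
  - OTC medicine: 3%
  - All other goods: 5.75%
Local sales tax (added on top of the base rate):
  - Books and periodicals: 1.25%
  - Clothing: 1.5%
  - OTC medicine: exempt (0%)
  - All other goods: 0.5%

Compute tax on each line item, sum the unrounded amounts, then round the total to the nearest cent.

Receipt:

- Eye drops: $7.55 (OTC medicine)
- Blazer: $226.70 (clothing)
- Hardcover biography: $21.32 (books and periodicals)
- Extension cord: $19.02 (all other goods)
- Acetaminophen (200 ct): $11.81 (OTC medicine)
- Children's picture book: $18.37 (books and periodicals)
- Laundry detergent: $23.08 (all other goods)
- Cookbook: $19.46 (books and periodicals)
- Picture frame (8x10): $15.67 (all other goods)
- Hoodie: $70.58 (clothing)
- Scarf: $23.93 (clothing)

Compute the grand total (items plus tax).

$470.20

Eye drops $7.55: OTC medicine → 3% + 0% local = 3% → $0.2265
Blazer $226.70: clothing → 0% + 1.5% local = 1.5% → $3.4005
Hardcover biography $21.32: books and periodicals → 5% + 1.25% local = 6.25% → $1.3325
Extension cord $19.02: all other goods → 5.75% + 0.5% local = 6.25% → $1.18875
Acetaminophen (200 ct) $11.81: OTC medicine → 3% + 0% local = 3% → $0.3543
Children's picture book $18.37: books and periodicals → 5% + 1.25% local = 6.25% → $1.148125
Laundry detergent $23.08: all other goods → 5.75% + 0.5% local = 6.25% → $1.4425
Cookbook $19.46: books and periodicals → 5% + 1.25% local = 6.25% → $1.21625
Picture frame (8x10) $15.67: all other goods → 5.75% + 0.5% local = 6.25% → $0.979375
Hoodie $70.58: clothing → 0% + 1.5% local = 1.5% → $1.0587
Scarf $23.93: clothing → 0% + 1.5% local = 1.5% → $0.35895
Subtotal = $457.49; unrounded tax = $12.70645 → $12.71; total due = $470.20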